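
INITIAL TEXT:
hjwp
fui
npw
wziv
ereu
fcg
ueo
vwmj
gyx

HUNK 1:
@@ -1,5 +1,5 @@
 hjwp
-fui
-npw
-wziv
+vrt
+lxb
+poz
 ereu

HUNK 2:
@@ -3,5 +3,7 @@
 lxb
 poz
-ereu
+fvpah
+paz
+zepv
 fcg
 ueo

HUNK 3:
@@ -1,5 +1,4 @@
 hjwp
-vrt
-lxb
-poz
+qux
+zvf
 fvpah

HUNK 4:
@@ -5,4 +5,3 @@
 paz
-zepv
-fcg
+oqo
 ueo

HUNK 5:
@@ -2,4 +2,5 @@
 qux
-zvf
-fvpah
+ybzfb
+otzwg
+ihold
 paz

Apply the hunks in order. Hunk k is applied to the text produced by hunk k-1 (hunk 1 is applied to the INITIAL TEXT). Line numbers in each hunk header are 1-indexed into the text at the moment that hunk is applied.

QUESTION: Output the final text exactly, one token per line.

Hunk 1: at line 1 remove [fui,npw,wziv] add [vrt,lxb,poz] -> 9 lines: hjwp vrt lxb poz ereu fcg ueo vwmj gyx
Hunk 2: at line 3 remove [ereu] add [fvpah,paz,zepv] -> 11 lines: hjwp vrt lxb poz fvpah paz zepv fcg ueo vwmj gyx
Hunk 3: at line 1 remove [vrt,lxb,poz] add [qux,zvf] -> 10 lines: hjwp qux zvf fvpah paz zepv fcg ueo vwmj gyx
Hunk 4: at line 5 remove [zepv,fcg] add [oqo] -> 9 lines: hjwp qux zvf fvpah paz oqo ueo vwmj gyx
Hunk 5: at line 2 remove [zvf,fvpah] add [ybzfb,otzwg,ihold] -> 10 lines: hjwp qux ybzfb otzwg ihold paz oqo ueo vwmj gyx

Answer: hjwp
qux
ybzfb
otzwg
ihold
paz
oqo
ueo
vwmj
gyx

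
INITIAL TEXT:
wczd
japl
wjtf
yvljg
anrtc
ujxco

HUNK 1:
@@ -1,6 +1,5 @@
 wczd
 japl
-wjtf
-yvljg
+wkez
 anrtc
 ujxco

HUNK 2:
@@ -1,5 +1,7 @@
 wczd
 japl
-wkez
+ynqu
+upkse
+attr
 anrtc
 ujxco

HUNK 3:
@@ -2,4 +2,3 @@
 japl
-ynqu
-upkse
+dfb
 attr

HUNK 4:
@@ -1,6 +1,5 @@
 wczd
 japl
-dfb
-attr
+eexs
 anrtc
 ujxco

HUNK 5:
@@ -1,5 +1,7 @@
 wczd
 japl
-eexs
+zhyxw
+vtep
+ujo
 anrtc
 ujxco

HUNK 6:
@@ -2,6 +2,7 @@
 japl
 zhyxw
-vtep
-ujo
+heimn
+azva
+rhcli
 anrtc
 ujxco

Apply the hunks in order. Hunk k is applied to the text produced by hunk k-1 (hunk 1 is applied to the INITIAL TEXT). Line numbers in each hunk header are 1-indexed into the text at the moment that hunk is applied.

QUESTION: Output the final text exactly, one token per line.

Answer: wczd
japl
zhyxw
heimn
azva
rhcli
anrtc
ujxco

Derivation:
Hunk 1: at line 1 remove [wjtf,yvljg] add [wkez] -> 5 lines: wczd japl wkez anrtc ujxco
Hunk 2: at line 1 remove [wkez] add [ynqu,upkse,attr] -> 7 lines: wczd japl ynqu upkse attr anrtc ujxco
Hunk 3: at line 2 remove [ynqu,upkse] add [dfb] -> 6 lines: wczd japl dfb attr anrtc ujxco
Hunk 4: at line 1 remove [dfb,attr] add [eexs] -> 5 lines: wczd japl eexs anrtc ujxco
Hunk 5: at line 1 remove [eexs] add [zhyxw,vtep,ujo] -> 7 lines: wczd japl zhyxw vtep ujo anrtc ujxco
Hunk 6: at line 2 remove [vtep,ujo] add [heimn,azva,rhcli] -> 8 lines: wczd japl zhyxw heimn azva rhcli anrtc ujxco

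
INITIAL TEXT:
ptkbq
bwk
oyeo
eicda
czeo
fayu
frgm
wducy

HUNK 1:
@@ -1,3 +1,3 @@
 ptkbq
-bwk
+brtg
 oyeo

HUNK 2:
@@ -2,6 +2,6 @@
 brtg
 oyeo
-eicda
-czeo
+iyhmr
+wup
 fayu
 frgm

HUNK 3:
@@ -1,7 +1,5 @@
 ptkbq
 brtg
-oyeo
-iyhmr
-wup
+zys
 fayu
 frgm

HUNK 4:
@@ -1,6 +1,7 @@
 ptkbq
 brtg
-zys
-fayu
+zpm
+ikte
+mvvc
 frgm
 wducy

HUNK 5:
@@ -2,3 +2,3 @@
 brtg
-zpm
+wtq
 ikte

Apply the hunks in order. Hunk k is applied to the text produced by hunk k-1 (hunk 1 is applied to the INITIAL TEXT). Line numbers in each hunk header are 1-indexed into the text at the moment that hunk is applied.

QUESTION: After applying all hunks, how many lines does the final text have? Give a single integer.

Answer: 7

Derivation:
Hunk 1: at line 1 remove [bwk] add [brtg] -> 8 lines: ptkbq brtg oyeo eicda czeo fayu frgm wducy
Hunk 2: at line 2 remove [eicda,czeo] add [iyhmr,wup] -> 8 lines: ptkbq brtg oyeo iyhmr wup fayu frgm wducy
Hunk 3: at line 1 remove [oyeo,iyhmr,wup] add [zys] -> 6 lines: ptkbq brtg zys fayu frgm wducy
Hunk 4: at line 1 remove [zys,fayu] add [zpm,ikte,mvvc] -> 7 lines: ptkbq brtg zpm ikte mvvc frgm wducy
Hunk 5: at line 2 remove [zpm] add [wtq] -> 7 lines: ptkbq brtg wtq ikte mvvc frgm wducy
Final line count: 7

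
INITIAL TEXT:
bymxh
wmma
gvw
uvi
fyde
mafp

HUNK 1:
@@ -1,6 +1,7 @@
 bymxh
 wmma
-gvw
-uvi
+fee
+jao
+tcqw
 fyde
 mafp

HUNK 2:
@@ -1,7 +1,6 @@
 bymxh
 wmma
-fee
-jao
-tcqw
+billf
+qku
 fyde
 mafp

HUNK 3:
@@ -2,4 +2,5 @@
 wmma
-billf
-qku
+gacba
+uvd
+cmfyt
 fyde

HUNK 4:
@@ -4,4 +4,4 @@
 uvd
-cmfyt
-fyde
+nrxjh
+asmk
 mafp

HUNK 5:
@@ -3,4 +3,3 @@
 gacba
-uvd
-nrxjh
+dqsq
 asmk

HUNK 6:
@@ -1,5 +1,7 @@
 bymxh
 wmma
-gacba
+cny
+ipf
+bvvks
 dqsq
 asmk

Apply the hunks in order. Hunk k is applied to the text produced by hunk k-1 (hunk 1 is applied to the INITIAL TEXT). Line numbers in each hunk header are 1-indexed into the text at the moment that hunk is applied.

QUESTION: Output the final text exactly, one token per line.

Hunk 1: at line 1 remove [gvw,uvi] add [fee,jao,tcqw] -> 7 lines: bymxh wmma fee jao tcqw fyde mafp
Hunk 2: at line 1 remove [fee,jao,tcqw] add [billf,qku] -> 6 lines: bymxh wmma billf qku fyde mafp
Hunk 3: at line 2 remove [billf,qku] add [gacba,uvd,cmfyt] -> 7 lines: bymxh wmma gacba uvd cmfyt fyde mafp
Hunk 4: at line 4 remove [cmfyt,fyde] add [nrxjh,asmk] -> 7 lines: bymxh wmma gacba uvd nrxjh asmk mafp
Hunk 5: at line 3 remove [uvd,nrxjh] add [dqsq] -> 6 lines: bymxh wmma gacba dqsq asmk mafp
Hunk 6: at line 1 remove [gacba] add [cny,ipf,bvvks] -> 8 lines: bymxh wmma cny ipf bvvks dqsq asmk mafp

Answer: bymxh
wmma
cny
ipf
bvvks
dqsq
asmk
mafp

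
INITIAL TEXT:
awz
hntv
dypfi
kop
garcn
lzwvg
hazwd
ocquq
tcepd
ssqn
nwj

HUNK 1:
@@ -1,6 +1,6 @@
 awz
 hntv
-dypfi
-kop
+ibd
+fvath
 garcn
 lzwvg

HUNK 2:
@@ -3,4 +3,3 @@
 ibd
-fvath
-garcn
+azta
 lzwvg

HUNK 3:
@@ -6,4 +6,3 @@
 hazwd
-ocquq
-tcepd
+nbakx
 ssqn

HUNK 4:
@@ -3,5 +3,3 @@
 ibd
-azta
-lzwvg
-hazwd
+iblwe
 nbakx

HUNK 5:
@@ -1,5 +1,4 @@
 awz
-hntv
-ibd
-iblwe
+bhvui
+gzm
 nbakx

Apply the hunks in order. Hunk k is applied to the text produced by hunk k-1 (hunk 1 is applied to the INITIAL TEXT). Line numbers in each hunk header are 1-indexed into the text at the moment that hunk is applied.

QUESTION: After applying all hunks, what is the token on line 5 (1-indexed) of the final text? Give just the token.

Answer: ssqn

Derivation:
Hunk 1: at line 1 remove [dypfi,kop] add [ibd,fvath] -> 11 lines: awz hntv ibd fvath garcn lzwvg hazwd ocquq tcepd ssqn nwj
Hunk 2: at line 3 remove [fvath,garcn] add [azta] -> 10 lines: awz hntv ibd azta lzwvg hazwd ocquq tcepd ssqn nwj
Hunk 3: at line 6 remove [ocquq,tcepd] add [nbakx] -> 9 lines: awz hntv ibd azta lzwvg hazwd nbakx ssqn nwj
Hunk 4: at line 3 remove [azta,lzwvg,hazwd] add [iblwe] -> 7 lines: awz hntv ibd iblwe nbakx ssqn nwj
Hunk 5: at line 1 remove [hntv,ibd,iblwe] add [bhvui,gzm] -> 6 lines: awz bhvui gzm nbakx ssqn nwj
Final line 5: ssqn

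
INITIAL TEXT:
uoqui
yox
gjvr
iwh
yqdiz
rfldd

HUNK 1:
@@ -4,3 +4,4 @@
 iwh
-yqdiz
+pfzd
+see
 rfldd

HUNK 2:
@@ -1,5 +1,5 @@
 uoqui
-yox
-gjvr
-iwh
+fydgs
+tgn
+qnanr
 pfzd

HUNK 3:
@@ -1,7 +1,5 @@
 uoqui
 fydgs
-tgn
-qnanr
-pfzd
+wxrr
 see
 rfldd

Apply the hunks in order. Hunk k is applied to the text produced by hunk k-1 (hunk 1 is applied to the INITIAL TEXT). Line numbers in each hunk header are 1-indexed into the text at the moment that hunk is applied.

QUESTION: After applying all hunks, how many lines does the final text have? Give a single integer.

Answer: 5

Derivation:
Hunk 1: at line 4 remove [yqdiz] add [pfzd,see] -> 7 lines: uoqui yox gjvr iwh pfzd see rfldd
Hunk 2: at line 1 remove [yox,gjvr,iwh] add [fydgs,tgn,qnanr] -> 7 lines: uoqui fydgs tgn qnanr pfzd see rfldd
Hunk 3: at line 1 remove [tgn,qnanr,pfzd] add [wxrr] -> 5 lines: uoqui fydgs wxrr see rfldd
Final line count: 5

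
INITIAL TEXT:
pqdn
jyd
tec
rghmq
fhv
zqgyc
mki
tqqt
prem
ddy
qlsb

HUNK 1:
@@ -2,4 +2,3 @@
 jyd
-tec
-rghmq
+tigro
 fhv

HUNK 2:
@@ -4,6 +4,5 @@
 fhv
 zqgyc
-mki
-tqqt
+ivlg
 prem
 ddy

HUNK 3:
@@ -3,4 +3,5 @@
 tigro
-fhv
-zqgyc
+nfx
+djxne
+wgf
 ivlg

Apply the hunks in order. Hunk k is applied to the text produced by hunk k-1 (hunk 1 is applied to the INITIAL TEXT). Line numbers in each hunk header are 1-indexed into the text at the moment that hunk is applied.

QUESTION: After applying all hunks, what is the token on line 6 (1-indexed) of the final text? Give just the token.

Hunk 1: at line 2 remove [tec,rghmq] add [tigro] -> 10 lines: pqdn jyd tigro fhv zqgyc mki tqqt prem ddy qlsb
Hunk 2: at line 4 remove [mki,tqqt] add [ivlg] -> 9 lines: pqdn jyd tigro fhv zqgyc ivlg prem ddy qlsb
Hunk 3: at line 3 remove [fhv,zqgyc] add [nfx,djxne,wgf] -> 10 lines: pqdn jyd tigro nfx djxne wgf ivlg prem ddy qlsb
Final line 6: wgf

Answer: wgf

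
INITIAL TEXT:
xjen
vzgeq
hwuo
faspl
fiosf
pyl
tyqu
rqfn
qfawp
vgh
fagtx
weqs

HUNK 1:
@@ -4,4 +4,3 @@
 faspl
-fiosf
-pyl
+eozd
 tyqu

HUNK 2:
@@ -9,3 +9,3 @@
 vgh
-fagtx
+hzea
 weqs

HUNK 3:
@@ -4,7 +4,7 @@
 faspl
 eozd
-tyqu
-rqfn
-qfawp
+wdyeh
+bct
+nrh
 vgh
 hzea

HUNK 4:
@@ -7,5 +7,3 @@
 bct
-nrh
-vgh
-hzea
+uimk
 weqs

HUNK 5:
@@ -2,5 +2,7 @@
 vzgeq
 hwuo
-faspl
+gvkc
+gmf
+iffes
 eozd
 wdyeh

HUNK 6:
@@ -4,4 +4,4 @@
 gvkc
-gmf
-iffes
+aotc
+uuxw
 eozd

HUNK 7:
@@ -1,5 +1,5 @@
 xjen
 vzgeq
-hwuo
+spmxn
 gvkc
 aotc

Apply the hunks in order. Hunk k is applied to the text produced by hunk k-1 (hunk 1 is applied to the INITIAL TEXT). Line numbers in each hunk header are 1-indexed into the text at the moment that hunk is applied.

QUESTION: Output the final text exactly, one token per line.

Answer: xjen
vzgeq
spmxn
gvkc
aotc
uuxw
eozd
wdyeh
bct
uimk
weqs

Derivation:
Hunk 1: at line 4 remove [fiosf,pyl] add [eozd] -> 11 lines: xjen vzgeq hwuo faspl eozd tyqu rqfn qfawp vgh fagtx weqs
Hunk 2: at line 9 remove [fagtx] add [hzea] -> 11 lines: xjen vzgeq hwuo faspl eozd tyqu rqfn qfawp vgh hzea weqs
Hunk 3: at line 4 remove [tyqu,rqfn,qfawp] add [wdyeh,bct,nrh] -> 11 lines: xjen vzgeq hwuo faspl eozd wdyeh bct nrh vgh hzea weqs
Hunk 4: at line 7 remove [nrh,vgh,hzea] add [uimk] -> 9 lines: xjen vzgeq hwuo faspl eozd wdyeh bct uimk weqs
Hunk 5: at line 2 remove [faspl] add [gvkc,gmf,iffes] -> 11 lines: xjen vzgeq hwuo gvkc gmf iffes eozd wdyeh bct uimk weqs
Hunk 6: at line 4 remove [gmf,iffes] add [aotc,uuxw] -> 11 lines: xjen vzgeq hwuo gvkc aotc uuxw eozd wdyeh bct uimk weqs
Hunk 7: at line 1 remove [hwuo] add [spmxn] -> 11 lines: xjen vzgeq spmxn gvkc aotc uuxw eozd wdyeh bct uimk weqs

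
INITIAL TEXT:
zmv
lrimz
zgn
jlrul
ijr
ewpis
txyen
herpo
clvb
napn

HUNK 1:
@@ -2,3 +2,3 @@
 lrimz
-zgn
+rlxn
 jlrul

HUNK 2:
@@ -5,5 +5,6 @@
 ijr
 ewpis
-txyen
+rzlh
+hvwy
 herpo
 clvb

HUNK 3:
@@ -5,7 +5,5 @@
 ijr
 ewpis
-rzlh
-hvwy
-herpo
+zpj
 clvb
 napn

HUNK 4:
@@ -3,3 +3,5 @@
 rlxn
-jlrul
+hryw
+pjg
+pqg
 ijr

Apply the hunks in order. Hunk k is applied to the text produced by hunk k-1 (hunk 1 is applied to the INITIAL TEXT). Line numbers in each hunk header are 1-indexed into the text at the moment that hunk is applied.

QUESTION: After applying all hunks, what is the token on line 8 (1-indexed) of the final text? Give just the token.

Hunk 1: at line 2 remove [zgn] add [rlxn] -> 10 lines: zmv lrimz rlxn jlrul ijr ewpis txyen herpo clvb napn
Hunk 2: at line 5 remove [txyen] add [rzlh,hvwy] -> 11 lines: zmv lrimz rlxn jlrul ijr ewpis rzlh hvwy herpo clvb napn
Hunk 3: at line 5 remove [rzlh,hvwy,herpo] add [zpj] -> 9 lines: zmv lrimz rlxn jlrul ijr ewpis zpj clvb napn
Hunk 4: at line 3 remove [jlrul] add [hryw,pjg,pqg] -> 11 lines: zmv lrimz rlxn hryw pjg pqg ijr ewpis zpj clvb napn
Final line 8: ewpis

Answer: ewpis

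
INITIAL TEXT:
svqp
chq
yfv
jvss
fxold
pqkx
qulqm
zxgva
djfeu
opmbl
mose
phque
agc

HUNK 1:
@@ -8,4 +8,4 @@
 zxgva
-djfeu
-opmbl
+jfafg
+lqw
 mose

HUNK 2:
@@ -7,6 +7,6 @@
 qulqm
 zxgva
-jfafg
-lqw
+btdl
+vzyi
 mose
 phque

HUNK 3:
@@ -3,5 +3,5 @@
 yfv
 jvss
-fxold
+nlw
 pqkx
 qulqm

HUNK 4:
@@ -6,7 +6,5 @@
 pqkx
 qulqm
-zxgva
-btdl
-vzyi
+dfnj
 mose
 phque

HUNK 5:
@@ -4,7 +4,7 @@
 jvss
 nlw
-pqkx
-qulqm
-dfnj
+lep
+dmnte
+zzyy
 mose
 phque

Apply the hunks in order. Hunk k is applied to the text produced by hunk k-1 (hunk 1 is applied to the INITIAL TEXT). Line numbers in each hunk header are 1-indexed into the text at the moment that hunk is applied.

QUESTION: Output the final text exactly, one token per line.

Hunk 1: at line 8 remove [djfeu,opmbl] add [jfafg,lqw] -> 13 lines: svqp chq yfv jvss fxold pqkx qulqm zxgva jfafg lqw mose phque agc
Hunk 2: at line 7 remove [jfafg,lqw] add [btdl,vzyi] -> 13 lines: svqp chq yfv jvss fxold pqkx qulqm zxgva btdl vzyi mose phque agc
Hunk 3: at line 3 remove [fxold] add [nlw] -> 13 lines: svqp chq yfv jvss nlw pqkx qulqm zxgva btdl vzyi mose phque agc
Hunk 4: at line 6 remove [zxgva,btdl,vzyi] add [dfnj] -> 11 lines: svqp chq yfv jvss nlw pqkx qulqm dfnj mose phque agc
Hunk 5: at line 4 remove [pqkx,qulqm,dfnj] add [lep,dmnte,zzyy] -> 11 lines: svqp chq yfv jvss nlw lep dmnte zzyy mose phque agc

Answer: svqp
chq
yfv
jvss
nlw
lep
dmnte
zzyy
mose
phque
agc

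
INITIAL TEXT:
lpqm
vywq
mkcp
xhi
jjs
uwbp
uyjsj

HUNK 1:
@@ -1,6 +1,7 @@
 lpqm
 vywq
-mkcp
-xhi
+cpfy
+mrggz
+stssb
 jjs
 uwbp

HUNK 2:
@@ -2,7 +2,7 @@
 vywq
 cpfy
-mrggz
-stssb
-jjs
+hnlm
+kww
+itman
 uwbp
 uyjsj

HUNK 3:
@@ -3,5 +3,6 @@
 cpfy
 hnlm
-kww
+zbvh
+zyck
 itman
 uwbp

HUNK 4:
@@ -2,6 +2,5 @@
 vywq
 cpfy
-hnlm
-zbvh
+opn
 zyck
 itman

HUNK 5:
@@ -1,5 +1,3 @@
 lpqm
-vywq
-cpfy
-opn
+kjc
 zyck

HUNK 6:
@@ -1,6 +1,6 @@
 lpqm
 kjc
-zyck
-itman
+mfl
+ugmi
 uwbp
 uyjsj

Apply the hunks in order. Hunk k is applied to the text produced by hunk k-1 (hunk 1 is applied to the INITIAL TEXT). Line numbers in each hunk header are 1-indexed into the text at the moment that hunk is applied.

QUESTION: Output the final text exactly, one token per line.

Hunk 1: at line 1 remove [mkcp,xhi] add [cpfy,mrggz,stssb] -> 8 lines: lpqm vywq cpfy mrggz stssb jjs uwbp uyjsj
Hunk 2: at line 2 remove [mrggz,stssb,jjs] add [hnlm,kww,itman] -> 8 lines: lpqm vywq cpfy hnlm kww itman uwbp uyjsj
Hunk 3: at line 3 remove [kww] add [zbvh,zyck] -> 9 lines: lpqm vywq cpfy hnlm zbvh zyck itman uwbp uyjsj
Hunk 4: at line 2 remove [hnlm,zbvh] add [opn] -> 8 lines: lpqm vywq cpfy opn zyck itman uwbp uyjsj
Hunk 5: at line 1 remove [vywq,cpfy,opn] add [kjc] -> 6 lines: lpqm kjc zyck itman uwbp uyjsj
Hunk 6: at line 1 remove [zyck,itman] add [mfl,ugmi] -> 6 lines: lpqm kjc mfl ugmi uwbp uyjsj

Answer: lpqm
kjc
mfl
ugmi
uwbp
uyjsj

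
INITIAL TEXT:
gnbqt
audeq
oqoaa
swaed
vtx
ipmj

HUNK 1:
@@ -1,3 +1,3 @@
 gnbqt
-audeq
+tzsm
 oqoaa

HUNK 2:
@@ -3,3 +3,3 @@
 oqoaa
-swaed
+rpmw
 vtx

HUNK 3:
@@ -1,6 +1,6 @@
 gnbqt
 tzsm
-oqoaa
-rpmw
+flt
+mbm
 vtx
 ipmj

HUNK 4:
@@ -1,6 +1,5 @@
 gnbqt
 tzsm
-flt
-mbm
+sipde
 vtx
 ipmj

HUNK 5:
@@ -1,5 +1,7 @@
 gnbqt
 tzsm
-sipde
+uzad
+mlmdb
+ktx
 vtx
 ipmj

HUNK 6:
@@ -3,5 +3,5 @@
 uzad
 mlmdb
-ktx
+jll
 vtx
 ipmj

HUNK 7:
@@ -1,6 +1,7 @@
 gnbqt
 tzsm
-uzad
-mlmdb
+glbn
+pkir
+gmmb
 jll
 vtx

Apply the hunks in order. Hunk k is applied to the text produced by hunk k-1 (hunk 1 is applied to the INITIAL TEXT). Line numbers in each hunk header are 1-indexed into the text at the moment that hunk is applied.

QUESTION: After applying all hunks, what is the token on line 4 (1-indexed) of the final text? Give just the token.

Hunk 1: at line 1 remove [audeq] add [tzsm] -> 6 lines: gnbqt tzsm oqoaa swaed vtx ipmj
Hunk 2: at line 3 remove [swaed] add [rpmw] -> 6 lines: gnbqt tzsm oqoaa rpmw vtx ipmj
Hunk 3: at line 1 remove [oqoaa,rpmw] add [flt,mbm] -> 6 lines: gnbqt tzsm flt mbm vtx ipmj
Hunk 4: at line 1 remove [flt,mbm] add [sipde] -> 5 lines: gnbqt tzsm sipde vtx ipmj
Hunk 5: at line 1 remove [sipde] add [uzad,mlmdb,ktx] -> 7 lines: gnbqt tzsm uzad mlmdb ktx vtx ipmj
Hunk 6: at line 3 remove [ktx] add [jll] -> 7 lines: gnbqt tzsm uzad mlmdb jll vtx ipmj
Hunk 7: at line 1 remove [uzad,mlmdb] add [glbn,pkir,gmmb] -> 8 lines: gnbqt tzsm glbn pkir gmmb jll vtx ipmj
Final line 4: pkir

Answer: pkir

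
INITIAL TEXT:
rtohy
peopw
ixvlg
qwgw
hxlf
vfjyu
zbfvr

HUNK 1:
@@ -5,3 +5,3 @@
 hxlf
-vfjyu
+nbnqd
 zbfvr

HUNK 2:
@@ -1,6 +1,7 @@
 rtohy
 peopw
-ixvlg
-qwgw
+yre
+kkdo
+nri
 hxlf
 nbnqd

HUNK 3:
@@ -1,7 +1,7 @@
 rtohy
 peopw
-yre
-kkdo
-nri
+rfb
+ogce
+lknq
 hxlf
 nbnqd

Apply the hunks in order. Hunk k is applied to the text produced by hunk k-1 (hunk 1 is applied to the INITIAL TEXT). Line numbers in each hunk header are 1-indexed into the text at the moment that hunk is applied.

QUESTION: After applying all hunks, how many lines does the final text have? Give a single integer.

Hunk 1: at line 5 remove [vfjyu] add [nbnqd] -> 7 lines: rtohy peopw ixvlg qwgw hxlf nbnqd zbfvr
Hunk 2: at line 1 remove [ixvlg,qwgw] add [yre,kkdo,nri] -> 8 lines: rtohy peopw yre kkdo nri hxlf nbnqd zbfvr
Hunk 3: at line 1 remove [yre,kkdo,nri] add [rfb,ogce,lknq] -> 8 lines: rtohy peopw rfb ogce lknq hxlf nbnqd zbfvr
Final line count: 8

Answer: 8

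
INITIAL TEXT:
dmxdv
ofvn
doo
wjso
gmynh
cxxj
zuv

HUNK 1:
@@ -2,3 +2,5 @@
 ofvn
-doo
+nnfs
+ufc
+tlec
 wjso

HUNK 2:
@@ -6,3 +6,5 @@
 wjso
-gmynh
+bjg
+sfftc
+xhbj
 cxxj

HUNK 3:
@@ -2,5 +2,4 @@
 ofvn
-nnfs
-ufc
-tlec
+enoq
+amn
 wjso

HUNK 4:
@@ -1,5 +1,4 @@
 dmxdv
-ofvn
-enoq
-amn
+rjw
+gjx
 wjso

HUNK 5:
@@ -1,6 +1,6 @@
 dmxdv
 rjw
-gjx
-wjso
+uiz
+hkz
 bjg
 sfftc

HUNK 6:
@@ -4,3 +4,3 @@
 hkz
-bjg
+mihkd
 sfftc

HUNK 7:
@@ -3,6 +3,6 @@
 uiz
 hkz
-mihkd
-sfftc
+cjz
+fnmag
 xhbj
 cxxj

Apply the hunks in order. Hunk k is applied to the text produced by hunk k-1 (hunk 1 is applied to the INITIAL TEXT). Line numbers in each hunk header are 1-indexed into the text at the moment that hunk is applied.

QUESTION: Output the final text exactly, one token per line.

Answer: dmxdv
rjw
uiz
hkz
cjz
fnmag
xhbj
cxxj
zuv

Derivation:
Hunk 1: at line 2 remove [doo] add [nnfs,ufc,tlec] -> 9 lines: dmxdv ofvn nnfs ufc tlec wjso gmynh cxxj zuv
Hunk 2: at line 6 remove [gmynh] add [bjg,sfftc,xhbj] -> 11 lines: dmxdv ofvn nnfs ufc tlec wjso bjg sfftc xhbj cxxj zuv
Hunk 3: at line 2 remove [nnfs,ufc,tlec] add [enoq,amn] -> 10 lines: dmxdv ofvn enoq amn wjso bjg sfftc xhbj cxxj zuv
Hunk 4: at line 1 remove [ofvn,enoq,amn] add [rjw,gjx] -> 9 lines: dmxdv rjw gjx wjso bjg sfftc xhbj cxxj zuv
Hunk 5: at line 1 remove [gjx,wjso] add [uiz,hkz] -> 9 lines: dmxdv rjw uiz hkz bjg sfftc xhbj cxxj zuv
Hunk 6: at line 4 remove [bjg] add [mihkd] -> 9 lines: dmxdv rjw uiz hkz mihkd sfftc xhbj cxxj zuv
Hunk 7: at line 3 remove [mihkd,sfftc] add [cjz,fnmag] -> 9 lines: dmxdv rjw uiz hkz cjz fnmag xhbj cxxj zuv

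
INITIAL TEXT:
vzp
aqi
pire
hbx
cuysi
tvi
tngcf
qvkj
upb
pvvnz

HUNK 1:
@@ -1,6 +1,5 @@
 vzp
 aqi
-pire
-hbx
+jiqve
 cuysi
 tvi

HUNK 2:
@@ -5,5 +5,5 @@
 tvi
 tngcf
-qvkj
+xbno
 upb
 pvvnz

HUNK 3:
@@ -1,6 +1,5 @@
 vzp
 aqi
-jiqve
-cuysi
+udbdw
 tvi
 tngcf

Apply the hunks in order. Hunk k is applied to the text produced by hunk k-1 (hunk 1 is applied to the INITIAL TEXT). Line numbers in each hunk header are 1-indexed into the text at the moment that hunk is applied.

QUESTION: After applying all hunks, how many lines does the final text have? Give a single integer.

Hunk 1: at line 1 remove [pire,hbx] add [jiqve] -> 9 lines: vzp aqi jiqve cuysi tvi tngcf qvkj upb pvvnz
Hunk 2: at line 5 remove [qvkj] add [xbno] -> 9 lines: vzp aqi jiqve cuysi tvi tngcf xbno upb pvvnz
Hunk 3: at line 1 remove [jiqve,cuysi] add [udbdw] -> 8 lines: vzp aqi udbdw tvi tngcf xbno upb pvvnz
Final line count: 8

Answer: 8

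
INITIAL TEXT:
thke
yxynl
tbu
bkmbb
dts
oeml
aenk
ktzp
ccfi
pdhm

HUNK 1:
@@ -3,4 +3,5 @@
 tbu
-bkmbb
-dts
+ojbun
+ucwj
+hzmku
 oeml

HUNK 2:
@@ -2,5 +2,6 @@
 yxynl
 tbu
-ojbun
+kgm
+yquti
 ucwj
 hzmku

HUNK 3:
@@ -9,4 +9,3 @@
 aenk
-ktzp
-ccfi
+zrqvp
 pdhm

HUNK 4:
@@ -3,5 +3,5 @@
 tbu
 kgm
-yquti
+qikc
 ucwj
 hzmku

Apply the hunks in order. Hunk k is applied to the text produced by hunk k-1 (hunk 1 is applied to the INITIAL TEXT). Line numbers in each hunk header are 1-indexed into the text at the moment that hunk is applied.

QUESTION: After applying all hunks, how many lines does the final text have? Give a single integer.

Hunk 1: at line 3 remove [bkmbb,dts] add [ojbun,ucwj,hzmku] -> 11 lines: thke yxynl tbu ojbun ucwj hzmku oeml aenk ktzp ccfi pdhm
Hunk 2: at line 2 remove [ojbun] add [kgm,yquti] -> 12 lines: thke yxynl tbu kgm yquti ucwj hzmku oeml aenk ktzp ccfi pdhm
Hunk 3: at line 9 remove [ktzp,ccfi] add [zrqvp] -> 11 lines: thke yxynl tbu kgm yquti ucwj hzmku oeml aenk zrqvp pdhm
Hunk 4: at line 3 remove [yquti] add [qikc] -> 11 lines: thke yxynl tbu kgm qikc ucwj hzmku oeml aenk zrqvp pdhm
Final line count: 11

Answer: 11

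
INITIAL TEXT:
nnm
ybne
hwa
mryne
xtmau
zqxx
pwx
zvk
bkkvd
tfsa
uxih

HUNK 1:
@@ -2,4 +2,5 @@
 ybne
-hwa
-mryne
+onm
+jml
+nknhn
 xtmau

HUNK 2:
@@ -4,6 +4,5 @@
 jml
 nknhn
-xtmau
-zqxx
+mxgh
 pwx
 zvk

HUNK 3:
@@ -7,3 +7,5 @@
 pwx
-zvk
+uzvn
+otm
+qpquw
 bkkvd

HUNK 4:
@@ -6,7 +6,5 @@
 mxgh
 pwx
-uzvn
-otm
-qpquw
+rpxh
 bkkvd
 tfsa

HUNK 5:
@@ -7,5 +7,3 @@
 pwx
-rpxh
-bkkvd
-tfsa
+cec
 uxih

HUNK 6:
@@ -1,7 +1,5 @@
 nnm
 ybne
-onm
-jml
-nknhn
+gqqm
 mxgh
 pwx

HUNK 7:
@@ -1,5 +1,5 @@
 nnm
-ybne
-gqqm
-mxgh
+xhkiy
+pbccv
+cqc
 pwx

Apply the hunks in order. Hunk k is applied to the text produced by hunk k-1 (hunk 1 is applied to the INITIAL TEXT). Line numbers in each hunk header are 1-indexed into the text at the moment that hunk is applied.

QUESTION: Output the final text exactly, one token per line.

Hunk 1: at line 2 remove [hwa,mryne] add [onm,jml,nknhn] -> 12 lines: nnm ybne onm jml nknhn xtmau zqxx pwx zvk bkkvd tfsa uxih
Hunk 2: at line 4 remove [xtmau,zqxx] add [mxgh] -> 11 lines: nnm ybne onm jml nknhn mxgh pwx zvk bkkvd tfsa uxih
Hunk 3: at line 7 remove [zvk] add [uzvn,otm,qpquw] -> 13 lines: nnm ybne onm jml nknhn mxgh pwx uzvn otm qpquw bkkvd tfsa uxih
Hunk 4: at line 6 remove [uzvn,otm,qpquw] add [rpxh] -> 11 lines: nnm ybne onm jml nknhn mxgh pwx rpxh bkkvd tfsa uxih
Hunk 5: at line 7 remove [rpxh,bkkvd,tfsa] add [cec] -> 9 lines: nnm ybne onm jml nknhn mxgh pwx cec uxih
Hunk 6: at line 1 remove [onm,jml,nknhn] add [gqqm] -> 7 lines: nnm ybne gqqm mxgh pwx cec uxih
Hunk 7: at line 1 remove [ybne,gqqm,mxgh] add [xhkiy,pbccv,cqc] -> 7 lines: nnm xhkiy pbccv cqc pwx cec uxih

Answer: nnm
xhkiy
pbccv
cqc
pwx
cec
uxih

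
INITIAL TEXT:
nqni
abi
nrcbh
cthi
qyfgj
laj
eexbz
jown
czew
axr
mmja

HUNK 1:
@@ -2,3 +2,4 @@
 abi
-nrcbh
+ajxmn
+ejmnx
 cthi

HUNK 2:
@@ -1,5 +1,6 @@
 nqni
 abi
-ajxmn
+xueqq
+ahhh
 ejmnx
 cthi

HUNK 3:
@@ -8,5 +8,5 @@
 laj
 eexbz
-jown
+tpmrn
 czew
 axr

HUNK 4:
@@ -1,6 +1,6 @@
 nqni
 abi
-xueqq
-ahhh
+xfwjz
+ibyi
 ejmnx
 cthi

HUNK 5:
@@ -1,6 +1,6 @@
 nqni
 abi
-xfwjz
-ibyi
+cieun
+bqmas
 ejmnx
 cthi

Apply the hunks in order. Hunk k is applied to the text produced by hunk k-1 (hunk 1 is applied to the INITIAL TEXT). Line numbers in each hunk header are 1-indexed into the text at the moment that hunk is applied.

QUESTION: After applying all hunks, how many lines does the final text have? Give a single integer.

Hunk 1: at line 2 remove [nrcbh] add [ajxmn,ejmnx] -> 12 lines: nqni abi ajxmn ejmnx cthi qyfgj laj eexbz jown czew axr mmja
Hunk 2: at line 1 remove [ajxmn] add [xueqq,ahhh] -> 13 lines: nqni abi xueqq ahhh ejmnx cthi qyfgj laj eexbz jown czew axr mmja
Hunk 3: at line 8 remove [jown] add [tpmrn] -> 13 lines: nqni abi xueqq ahhh ejmnx cthi qyfgj laj eexbz tpmrn czew axr mmja
Hunk 4: at line 1 remove [xueqq,ahhh] add [xfwjz,ibyi] -> 13 lines: nqni abi xfwjz ibyi ejmnx cthi qyfgj laj eexbz tpmrn czew axr mmja
Hunk 5: at line 1 remove [xfwjz,ibyi] add [cieun,bqmas] -> 13 lines: nqni abi cieun bqmas ejmnx cthi qyfgj laj eexbz tpmrn czew axr mmja
Final line count: 13

Answer: 13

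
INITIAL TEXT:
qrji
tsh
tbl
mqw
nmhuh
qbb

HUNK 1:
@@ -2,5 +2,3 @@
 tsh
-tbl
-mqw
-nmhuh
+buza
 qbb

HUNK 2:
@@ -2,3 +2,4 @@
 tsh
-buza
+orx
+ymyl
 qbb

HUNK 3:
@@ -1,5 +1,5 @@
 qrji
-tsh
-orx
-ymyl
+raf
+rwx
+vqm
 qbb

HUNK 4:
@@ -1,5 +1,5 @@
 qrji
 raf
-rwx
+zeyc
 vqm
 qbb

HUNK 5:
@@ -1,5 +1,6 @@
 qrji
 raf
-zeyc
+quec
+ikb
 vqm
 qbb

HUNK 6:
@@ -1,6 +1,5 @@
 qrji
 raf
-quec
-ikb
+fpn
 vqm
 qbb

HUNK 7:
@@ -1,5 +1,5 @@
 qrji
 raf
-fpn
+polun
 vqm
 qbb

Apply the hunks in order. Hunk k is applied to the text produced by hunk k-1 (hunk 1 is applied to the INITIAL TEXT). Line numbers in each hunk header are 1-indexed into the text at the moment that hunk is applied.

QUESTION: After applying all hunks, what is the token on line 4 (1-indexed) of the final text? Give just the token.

Answer: vqm

Derivation:
Hunk 1: at line 2 remove [tbl,mqw,nmhuh] add [buza] -> 4 lines: qrji tsh buza qbb
Hunk 2: at line 2 remove [buza] add [orx,ymyl] -> 5 lines: qrji tsh orx ymyl qbb
Hunk 3: at line 1 remove [tsh,orx,ymyl] add [raf,rwx,vqm] -> 5 lines: qrji raf rwx vqm qbb
Hunk 4: at line 1 remove [rwx] add [zeyc] -> 5 lines: qrji raf zeyc vqm qbb
Hunk 5: at line 1 remove [zeyc] add [quec,ikb] -> 6 lines: qrji raf quec ikb vqm qbb
Hunk 6: at line 1 remove [quec,ikb] add [fpn] -> 5 lines: qrji raf fpn vqm qbb
Hunk 7: at line 1 remove [fpn] add [polun] -> 5 lines: qrji raf polun vqm qbb
Final line 4: vqm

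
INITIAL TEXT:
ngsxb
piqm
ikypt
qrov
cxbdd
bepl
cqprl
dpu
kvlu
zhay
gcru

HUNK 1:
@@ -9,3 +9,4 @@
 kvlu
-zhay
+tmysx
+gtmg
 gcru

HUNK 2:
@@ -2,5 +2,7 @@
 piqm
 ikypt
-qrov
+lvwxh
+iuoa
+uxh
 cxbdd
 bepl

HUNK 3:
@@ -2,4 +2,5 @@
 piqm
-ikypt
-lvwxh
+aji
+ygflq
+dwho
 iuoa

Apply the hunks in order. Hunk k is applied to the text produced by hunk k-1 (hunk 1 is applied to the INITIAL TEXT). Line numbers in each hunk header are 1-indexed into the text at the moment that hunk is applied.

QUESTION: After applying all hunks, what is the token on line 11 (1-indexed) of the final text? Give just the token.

Hunk 1: at line 9 remove [zhay] add [tmysx,gtmg] -> 12 lines: ngsxb piqm ikypt qrov cxbdd bepl cqprl dpu kvlu tmysx gtmg gcru
Hunk 2: at line 2 remove [qrov] add [lvwxh,iuoa,uxh] -> 14 lines: ngsxb piqm ikypt lvwxh iuoa uxh cxbdd bepl cqprl dpu kvlu tmysx gtmg gcru
Hunk 3: at line 2 remove [ikypt,lvwxh] add [aji,ygflq,dwho] -> 15 lines: ngsxb piqm aji ygflq dwho iuoa uxh cxbdd bepl cqprl dpu kvlu tmysx gtmg gcru
Final line 11: dpu

Answer: dpu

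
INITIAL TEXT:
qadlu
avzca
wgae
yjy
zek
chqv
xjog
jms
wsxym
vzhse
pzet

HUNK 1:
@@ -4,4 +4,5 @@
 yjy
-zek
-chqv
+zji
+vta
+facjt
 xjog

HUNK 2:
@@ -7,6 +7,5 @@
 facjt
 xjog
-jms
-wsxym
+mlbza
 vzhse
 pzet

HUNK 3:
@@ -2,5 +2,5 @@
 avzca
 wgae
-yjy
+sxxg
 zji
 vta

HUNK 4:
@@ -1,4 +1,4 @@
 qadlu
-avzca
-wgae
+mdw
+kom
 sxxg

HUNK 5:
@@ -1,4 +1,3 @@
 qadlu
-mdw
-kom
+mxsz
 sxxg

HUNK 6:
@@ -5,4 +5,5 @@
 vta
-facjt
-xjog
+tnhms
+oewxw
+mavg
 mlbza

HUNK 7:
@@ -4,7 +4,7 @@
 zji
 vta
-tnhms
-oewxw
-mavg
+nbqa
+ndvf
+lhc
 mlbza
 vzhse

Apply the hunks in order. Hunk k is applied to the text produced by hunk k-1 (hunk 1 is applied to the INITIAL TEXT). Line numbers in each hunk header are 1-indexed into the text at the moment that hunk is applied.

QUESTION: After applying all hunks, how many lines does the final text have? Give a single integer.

Hunk 1: at line 4 remove [zek,chqv] add [zji,vta,facjt] -> 12 lines: qadlu avzca wgae yjy zji vta facjt xjog jms wsxym vzhse pzet
Hunk 2: at line 7 remove [jms,wsxym] add [mlbza] -> 11 lines: qadlu avzca wgae yjy zji vta facjt xjog mlbza vzhse pzet
Hunk 3: at line 2 remove [yjy] add [sxxg] -> 11 lines: qadlu avzca wgae sxxg zji vta facjt xjog mlbza vzhse pzet
Hunk 4: at line 1 remove [avzca,wgae] add [mdw,kom] -> 11 lines: qadlu mdw kom sxxg zji vta facjt xjog mlbza vzhse pzet
Hunk 5: at line 1 remove [mdw,kom] add [mxsz] -> 10 lines: qadlu mxsz sxxg zji vta facjt xjog mlbza vzhse pzet
Hunk 6: at line 5 remove [facjt,xjog] add [tnhms,oewxw,mavg] -> 11 lines: qadlu mxsz sxxg zji vta tnhms oewxw mavg mlbza vzhse pzet
Hunk 7: at line 4 remove [tnhms,oewxw,mavg] add [nbqa,ndvf,lhc] -> 11 lines: qadlu mxsz sxxg zji vta nbqa ndvf lhc mlbza vzhse pzet
Final line count: 11

Answer: 11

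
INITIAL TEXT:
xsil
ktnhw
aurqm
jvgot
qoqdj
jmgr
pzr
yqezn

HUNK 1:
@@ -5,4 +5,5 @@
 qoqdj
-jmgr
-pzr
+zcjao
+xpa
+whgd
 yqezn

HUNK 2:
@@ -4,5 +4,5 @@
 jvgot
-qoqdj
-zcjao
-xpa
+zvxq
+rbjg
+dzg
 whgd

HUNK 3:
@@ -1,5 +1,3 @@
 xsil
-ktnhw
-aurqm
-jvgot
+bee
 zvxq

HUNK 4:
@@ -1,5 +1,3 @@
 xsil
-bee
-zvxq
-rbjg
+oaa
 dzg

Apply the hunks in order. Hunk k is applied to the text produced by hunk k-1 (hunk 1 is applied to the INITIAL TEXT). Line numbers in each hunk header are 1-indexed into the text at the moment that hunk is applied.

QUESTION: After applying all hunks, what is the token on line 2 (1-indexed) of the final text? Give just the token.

Hunk 1: at line 5 remove [jmgr,pzr] add [zcjao,xpa,whgd] -> 9 lines: xsil ktnhw aurqm jvgot qoqdj zcjao xpa whgd yqezn
Hunk 2: at line 4 remove [qoqdj,zcjao,xpa] add [zvxq,rbjg,dzg] -> 9 lines: xsil ktnhw aurqm jvgot zvxq rbjg dzg whgd yqezn
Hunk 3: at line 1 remove [ktnhw,aurqm,jvgot] add [bee] -> 7 lines: xsil bee zvxq rbjg dzg whgd yqezn
Hunk 4: at line 1 remove [bee,zvxq,rbjg] add [oaa] -> 5 lines: xsil oaa dzg whgd yqezn
Final line 2: oaa

Answer: oaa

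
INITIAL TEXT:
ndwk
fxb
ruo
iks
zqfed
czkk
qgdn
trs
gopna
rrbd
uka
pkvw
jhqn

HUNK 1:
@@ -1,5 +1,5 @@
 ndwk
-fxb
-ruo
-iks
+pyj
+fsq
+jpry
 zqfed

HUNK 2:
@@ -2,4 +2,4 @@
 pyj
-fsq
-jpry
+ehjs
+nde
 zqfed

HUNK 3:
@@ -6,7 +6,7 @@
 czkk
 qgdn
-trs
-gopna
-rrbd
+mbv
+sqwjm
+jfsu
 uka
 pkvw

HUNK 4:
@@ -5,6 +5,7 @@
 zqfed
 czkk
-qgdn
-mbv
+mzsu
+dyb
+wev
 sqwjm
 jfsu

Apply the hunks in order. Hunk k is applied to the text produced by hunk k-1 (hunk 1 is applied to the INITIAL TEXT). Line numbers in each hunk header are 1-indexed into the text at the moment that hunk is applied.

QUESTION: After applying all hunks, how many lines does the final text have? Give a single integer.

Answer: 14

Derivation:
Hunk 1: at line 1 remove [fxb,ruo,iks] add [pyj,fsq,jpry] -> 13 lines: ndwk pyj fsq jpry zqfed czkk qgdn trs gopna rrbd uka pkvw jhqn
Hunk 2: at line 2 remove [fsq,jpry] add [ehjs,nde] -> 13 lines: ndwk pyj ehjs nde zqfed czkk qgdn trs gopna rrbd uka pkvw jhqn
Hunk 3: at line 6 remove [trs,gopna,rrbd] add [mbv,sqwjm,jfsu] -> 13 lines: ndwk pyj ehjs nde zqfed czkk qgdn mbv sqwjm jfsu uka pkvw jhqn
Hunk 4: at line 5 remove [qgdn,mbv] add [mzsu,dyb,wev] -> 14 lines: ndwk pyj ehjs nde zqfed czkk mzsu dyb wev sqwjm jfsu uka pkvw jhqn
Final line count: 14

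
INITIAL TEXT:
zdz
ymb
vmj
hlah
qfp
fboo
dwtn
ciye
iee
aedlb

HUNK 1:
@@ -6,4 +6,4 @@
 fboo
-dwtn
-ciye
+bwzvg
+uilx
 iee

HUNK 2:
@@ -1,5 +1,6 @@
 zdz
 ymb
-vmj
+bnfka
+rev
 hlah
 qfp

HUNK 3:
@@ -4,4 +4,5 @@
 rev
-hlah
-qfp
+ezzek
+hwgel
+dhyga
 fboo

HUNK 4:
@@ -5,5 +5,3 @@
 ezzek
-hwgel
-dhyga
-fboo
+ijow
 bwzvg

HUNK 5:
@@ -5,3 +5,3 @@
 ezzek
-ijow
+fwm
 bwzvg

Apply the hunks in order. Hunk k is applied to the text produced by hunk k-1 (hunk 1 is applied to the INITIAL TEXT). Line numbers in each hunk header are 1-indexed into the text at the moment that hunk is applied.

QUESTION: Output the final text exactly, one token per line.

Hunk 1: at line 6 remove [dwtn,ciye] add [bwzvg,uilx] -> 10 lines: zdz ymb vmj hlah qfp fboo bwzvg uilx iee aedlb
Hunk 2: at line 1 remove [vmj] add [bnfka,rev] -> 11 lines: zdz ymb bnfka rev hlah qfp fboo bwzvg uilx iee aedlb
Hunk 3: at line 4 remove [hlah,qfp] add [ezzek,hwgel,dhyga] -> 12 lines: zdz ymb bnfka rev ezzek hwgel dhyga fboo bwzvg uilx iee aedlb
Hunk 4: at line 5 remove [hwgel,dhyga,fboo] add [ijow] -> 10 lines: zdz ymb bnfka rev ezzek ijow bwzvg uilx iee aedlb
Hunk 5: at line 5 remove [ijow] add [fwm] -> 10 lines: zdz ymb bnfka rev ezzek fwm bwzvg uilx iee aedlb

Answer: zdz
ymb
bnfka
rev
ezzek
fwm
bwzvg
uilx
iee
aedlb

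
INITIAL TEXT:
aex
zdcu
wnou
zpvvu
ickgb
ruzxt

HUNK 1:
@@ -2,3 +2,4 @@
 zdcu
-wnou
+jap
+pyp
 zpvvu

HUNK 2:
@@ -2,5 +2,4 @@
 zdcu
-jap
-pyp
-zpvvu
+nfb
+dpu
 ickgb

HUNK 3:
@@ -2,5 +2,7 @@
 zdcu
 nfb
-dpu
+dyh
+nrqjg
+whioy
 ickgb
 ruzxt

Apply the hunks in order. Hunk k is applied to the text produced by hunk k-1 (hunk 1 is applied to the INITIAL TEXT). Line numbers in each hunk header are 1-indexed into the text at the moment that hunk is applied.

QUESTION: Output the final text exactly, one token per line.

Hunk 1: at line 2 remove [wnou] add [jap,pyp] -> 7 lines: aex zdcu jap pyp zpvvu ickgb ruzxt
Hunk 2: at line 2 remove [jap,pyp,zpvvu] add [nfb,dpu] -> 6 lines: aex zdcu nfb dpu ickgb ruzxt
Hunk 3: at line 2 remove [dpu] add [dyh,nrqjg,whioy] -> 8 lines: aex zdcu nfb dyh nrqjg whioy ickgb ruzxt

Answer: aex
zdcu
nfb
dyh
nrqjg
whioy
ickgb
ruzxt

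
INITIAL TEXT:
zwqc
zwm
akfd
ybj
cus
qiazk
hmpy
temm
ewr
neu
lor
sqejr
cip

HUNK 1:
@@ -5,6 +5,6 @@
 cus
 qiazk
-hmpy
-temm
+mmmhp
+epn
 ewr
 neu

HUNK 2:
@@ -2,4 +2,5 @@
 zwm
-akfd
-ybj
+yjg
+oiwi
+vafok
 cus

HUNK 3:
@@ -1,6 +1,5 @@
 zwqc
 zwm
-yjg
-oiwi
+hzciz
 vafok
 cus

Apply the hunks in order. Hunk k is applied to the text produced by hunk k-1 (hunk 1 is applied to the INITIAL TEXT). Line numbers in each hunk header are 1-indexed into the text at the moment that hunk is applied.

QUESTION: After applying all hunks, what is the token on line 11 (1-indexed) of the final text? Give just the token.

Hunk 1: at line 5 remove [hmpy,temm] add [mmmhp,epn] -> 13 lines: zwqc zwm akfd ybj cus qiazk mmmhp epn ewr neu lor sqejr cip
Hunk 2: at line 2 remove [akfd,ybj] add [yjg,oiwi,vafok] -> 14 lines: zwqc zwm yjg oiwi vafok cus qiazk mmmhp epn ewr neu lor sqejr cip
Hunk 3: at line 1 remove [yjg,oiwi] add [hzciz] -> 13 lines: zwqc zwm hzciz vafok cus qiazk mmmhp epn ewr neu lor sqejr cip
Final line 11: lor

Answer: lor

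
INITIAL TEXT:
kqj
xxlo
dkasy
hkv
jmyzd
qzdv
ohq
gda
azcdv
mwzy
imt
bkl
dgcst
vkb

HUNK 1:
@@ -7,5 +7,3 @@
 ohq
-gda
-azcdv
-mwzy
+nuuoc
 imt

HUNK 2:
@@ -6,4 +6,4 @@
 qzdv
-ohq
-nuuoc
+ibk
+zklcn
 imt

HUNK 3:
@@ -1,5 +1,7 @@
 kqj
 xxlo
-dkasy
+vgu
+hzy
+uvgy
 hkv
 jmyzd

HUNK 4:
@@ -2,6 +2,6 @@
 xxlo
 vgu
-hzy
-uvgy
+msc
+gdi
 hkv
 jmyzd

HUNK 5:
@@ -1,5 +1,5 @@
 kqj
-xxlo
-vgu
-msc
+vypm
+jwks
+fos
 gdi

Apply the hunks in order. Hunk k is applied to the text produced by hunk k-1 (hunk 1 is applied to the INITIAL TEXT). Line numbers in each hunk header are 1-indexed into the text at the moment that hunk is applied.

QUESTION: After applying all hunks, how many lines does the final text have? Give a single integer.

Answer: 14

Derivation:
Hunk 1: at line 7 remove [gda,azcdv,mwzy] add [nuuoc] -> 12 lines: kqj xxlo dkasy hkv jmyzd qzdv ohq nuuoc imt bkl dgcst vkb
Hunk 2: at line 6 remove [ohq,nuuoc] add [ibk,zklcn] -> 12 lines: kqj xxlo dkasy hkv jmyzd qzdv ibk zklcn imt bkl dgcst vkb
Hunk 3: at line 1 remove [dkasy] add [vgu,hzy,uvgy] -> 14 lines: kqj xxlo vgu hzy uvgy hkv jmyzd qzdv ibk zklcn imt bkl dgcst vkb
Hunk 4: at line 2 remove [hzy,uvgy] add [msc,gdi] -> 14 lines: kqj xxlo vgu msc gdi hkv jmyzd qzdv ibk zklcn imt bkl dgcst vkb
Hunk 5: at line 1 remove [xxlo,vgu,msc] add [vypm,jwks,fos] -> 14 lines: kqj vypm jwks fos gdi hkv jmyzd qzdv ibk zklcn imt bkl dgcst vkb
Final line count: 14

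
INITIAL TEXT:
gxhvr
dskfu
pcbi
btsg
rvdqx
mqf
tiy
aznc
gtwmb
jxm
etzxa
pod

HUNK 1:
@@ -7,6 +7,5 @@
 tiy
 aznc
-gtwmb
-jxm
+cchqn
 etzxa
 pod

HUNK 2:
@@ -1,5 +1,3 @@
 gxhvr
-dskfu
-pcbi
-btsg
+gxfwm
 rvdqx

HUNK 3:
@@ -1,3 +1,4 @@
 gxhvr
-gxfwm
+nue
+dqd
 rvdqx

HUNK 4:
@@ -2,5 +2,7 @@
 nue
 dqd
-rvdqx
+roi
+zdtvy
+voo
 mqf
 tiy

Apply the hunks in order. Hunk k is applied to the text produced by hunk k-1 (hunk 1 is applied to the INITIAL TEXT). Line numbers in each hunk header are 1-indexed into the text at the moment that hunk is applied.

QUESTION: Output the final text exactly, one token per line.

Hunk 1: at line 7 remove [gtwmb,jxm] add [cchqn] -> 11 lines: gxhvr dskfu pcbi btsg rvdqx mqf tiy aznc cchqn etzxa pod
Hunk 2: at line 1 remove [dskfu,pcbi,btsg] add [gxfwm] -> 9 lines: gxhvr gxfwm rvdqx mqf tiy aznc cchqn etzxa pod
Hunk 3: at line 1 remove [gxfwm] add [nue,dqd] -> 10 lines: gxhvr nue dqd rvdqx mqf tiy aznc cchqn etzxa pod
Hunk 4: at line 2 remove [rvdqx] add [roi,zdtvy,voo] -> 12 lines: gxhvr nue dqd roi zdtvy voo mqf tiy aznc cchqn etzxa pod

Answer: gxhvr
nue
dqd
roi
zdtvy
voo
mqf
tiy
aznc
cchqn
etzxa
pod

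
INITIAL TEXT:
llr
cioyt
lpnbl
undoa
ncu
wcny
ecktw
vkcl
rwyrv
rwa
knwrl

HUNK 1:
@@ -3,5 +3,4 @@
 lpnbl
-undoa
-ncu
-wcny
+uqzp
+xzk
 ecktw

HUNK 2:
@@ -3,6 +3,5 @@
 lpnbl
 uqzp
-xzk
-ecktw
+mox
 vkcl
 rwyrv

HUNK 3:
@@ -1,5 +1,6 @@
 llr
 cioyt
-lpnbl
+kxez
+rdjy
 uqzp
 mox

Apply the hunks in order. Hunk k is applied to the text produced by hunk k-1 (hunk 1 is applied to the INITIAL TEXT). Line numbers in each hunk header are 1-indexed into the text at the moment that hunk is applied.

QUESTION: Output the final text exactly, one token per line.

Hunk 1: at line 3 remove [undoa,ncu,wcny] add [uqzp,xzk] -> 10 lines: llr cioyt lpnbl uqzp xzk ecktw vkcl rwyrv rwa knwrl
Hunk 2: at line 3 remove [xzk,ecktw] add [mox] -> 9 lines: llr cioyt lpnbl uqzp mox vkcl rwyrv rwa knwrl
Hunk 3: at line 1 remove [lpnbl] add [kxez,rdjy] -> 10 lines: llr cioyt kxez rdjy uqzp mox vkcl rwyrv rwa knwrl

Answer: llr
cioyt
kxez
rdjy
uqzp
mox
vkcl
rwyrv
rwa
knwrl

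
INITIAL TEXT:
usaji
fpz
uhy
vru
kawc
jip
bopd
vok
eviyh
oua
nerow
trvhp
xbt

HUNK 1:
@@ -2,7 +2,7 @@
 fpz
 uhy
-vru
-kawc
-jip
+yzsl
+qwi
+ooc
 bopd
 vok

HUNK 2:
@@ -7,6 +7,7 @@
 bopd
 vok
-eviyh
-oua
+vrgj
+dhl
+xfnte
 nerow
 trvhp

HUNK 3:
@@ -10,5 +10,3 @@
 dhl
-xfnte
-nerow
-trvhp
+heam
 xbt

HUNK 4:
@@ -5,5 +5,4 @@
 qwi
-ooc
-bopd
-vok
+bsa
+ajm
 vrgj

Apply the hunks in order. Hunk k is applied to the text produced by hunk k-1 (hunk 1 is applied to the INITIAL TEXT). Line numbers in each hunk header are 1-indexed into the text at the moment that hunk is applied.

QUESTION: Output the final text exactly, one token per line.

Answer: usaji
fpz
uhy
yzsl
qwi
bsa
ajm
vrgj
dhl
heam
xbt

Derivation:
Hunk 1: at line 2 remove [vru,kawc,jip] add [yzsl,qwi,ooc] -> 13 lines: usaji fpz uhy yzsl qwi ooc bopd vok eviyh oua nerow trvhp xbt
Hunk 2: at line 7 remove [eviyh,oua] add [vrgj,dhl,xfnte] -> 14 lines: usaji fpz uhy yzsl qwi ooc bopd vok vrgj dhl xfnte nerow trvhp xbt
Hunk 3: at line 10 remove [xfnte,nerow,trvhp] add [heam] -> 12 lines: usaji fpz uhy yzsl qwi ooc bopd vok vrgj dhl heam xbt
Hunk 4: at line 5 remove [ooc,bopd,vok] add [bsa,ajm] -> 11 lines: usaji fpz uhy yzsl qwi bsa ajm vrgj dhl heam xbt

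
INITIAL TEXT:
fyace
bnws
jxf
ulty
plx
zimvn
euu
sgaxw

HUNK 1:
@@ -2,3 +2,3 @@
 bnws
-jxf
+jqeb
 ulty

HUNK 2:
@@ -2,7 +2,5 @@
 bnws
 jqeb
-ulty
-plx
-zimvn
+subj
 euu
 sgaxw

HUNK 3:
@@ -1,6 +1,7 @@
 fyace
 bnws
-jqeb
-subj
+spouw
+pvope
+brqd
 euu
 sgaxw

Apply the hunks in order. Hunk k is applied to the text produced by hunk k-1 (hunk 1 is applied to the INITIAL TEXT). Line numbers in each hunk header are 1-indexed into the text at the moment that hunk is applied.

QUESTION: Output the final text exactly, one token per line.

Hunk 1: at line 2 remove [jxf] add [jqeb] -> 8 lines: fyace bnws jqeb ulty plx zimvn euu sgaxw
Hunk 2: at line 2 remove [ulty,plx,zimvn] add [subj] -> 6 lines: fyace bnws jqeb subj euu sgaxw
Hunk 3: at line 1 remove [jqeb,subj] add [spouw,pvope,brqd] -> 7 lines: fyace bnws spouw pvope brqd euu sgaxw

Answer: fyace
bnws
spouw
pvope
brqd
euu
sgaxw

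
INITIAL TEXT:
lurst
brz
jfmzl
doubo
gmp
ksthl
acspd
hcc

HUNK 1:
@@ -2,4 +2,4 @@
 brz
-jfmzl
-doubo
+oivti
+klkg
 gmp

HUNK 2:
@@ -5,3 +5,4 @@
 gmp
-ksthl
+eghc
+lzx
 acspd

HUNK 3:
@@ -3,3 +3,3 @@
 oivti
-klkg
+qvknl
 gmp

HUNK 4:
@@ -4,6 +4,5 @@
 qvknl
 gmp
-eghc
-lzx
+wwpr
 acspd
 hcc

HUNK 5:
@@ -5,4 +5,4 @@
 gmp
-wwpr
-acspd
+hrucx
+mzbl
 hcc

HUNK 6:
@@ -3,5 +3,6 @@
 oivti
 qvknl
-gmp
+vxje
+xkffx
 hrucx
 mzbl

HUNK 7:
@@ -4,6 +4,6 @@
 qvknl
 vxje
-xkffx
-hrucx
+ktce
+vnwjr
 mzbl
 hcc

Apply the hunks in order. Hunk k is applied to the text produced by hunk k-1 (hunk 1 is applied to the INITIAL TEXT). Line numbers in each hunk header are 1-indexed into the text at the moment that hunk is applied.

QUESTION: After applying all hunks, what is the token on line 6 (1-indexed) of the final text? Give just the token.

Hunk 1: at line 2 remove [jfmzl,doubo] add [oivti,klkg] -> 8 lines: lurst brz oivti klkg gmp ksthl acspd hcc
Hunk 2: at line 5 remove [ksthl] add [eghc,lzx] -> 9 lines: lurst brz oivti klkg gmp eghc lzx acspd hcc
Hunk 3: at line 3 remove [klkg] add [qvknl] -> 9 lines: lurst brz oivti qvknl gmp eghc lzx acspd hcc
Hunk 4: at line 4 remove [eghc,lzx] add [wwpr] -> 8 lines: lurst brz oivti qvknl gmp wwpr acspd hcc
Hunk 5: at line 5 remove [wwpr,acspd] add [hrucx,mzbl] -> 8 lines: lurst brz oivti qvknl gmp hrucx mzbl hcc
Hunk 6: at line 3 remove [gmp] add [vxje,xkffx] -> 9 lines: lurst brz oivti qvknl vxje xkffx hrucx mzbl hcc
Hunk 7: at line 4 remove [xkffx,hrucx] add [ktce,vnwjr] -> 9 lines: lurst brz oivti qvknl vxje ktce vnwjr mzbl hcc
Final line 6: ktce

Answer: ktce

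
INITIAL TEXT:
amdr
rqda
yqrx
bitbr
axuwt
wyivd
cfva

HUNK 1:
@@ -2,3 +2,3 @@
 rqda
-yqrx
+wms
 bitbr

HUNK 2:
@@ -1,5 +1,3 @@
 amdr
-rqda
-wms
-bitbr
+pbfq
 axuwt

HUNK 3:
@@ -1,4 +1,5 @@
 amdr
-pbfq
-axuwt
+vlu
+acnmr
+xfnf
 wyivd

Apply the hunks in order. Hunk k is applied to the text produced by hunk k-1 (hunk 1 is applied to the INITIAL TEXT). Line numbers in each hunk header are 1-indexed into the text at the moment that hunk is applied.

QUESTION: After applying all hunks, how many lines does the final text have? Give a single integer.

Hunk 1: at line 2 remove [yqrx] add [wms] -> 7 lines: amdr rqda wms bitbr axuwt wyivd cfva
Hunk 2: at line 1 remove [rqda,wms,bitbr] add [pbfq] -> 5 lines: amdr pbfq axuwt wyivd cfva
Hunk 3: at line 1 remove [pbfq,axuwt] add [vlu,acnmr,xfnf] -> 6 lines: amdr vlu acnmr xfnf wyivd cfva
Final line count: 6

Answer: 6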